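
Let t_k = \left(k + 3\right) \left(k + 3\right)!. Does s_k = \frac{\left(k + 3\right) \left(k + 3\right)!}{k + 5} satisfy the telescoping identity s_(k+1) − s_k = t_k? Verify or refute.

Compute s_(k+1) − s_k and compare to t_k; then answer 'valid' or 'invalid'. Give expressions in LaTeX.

s_(k+1) = (k + 4)*factorial(k + 4)/(k + 6)
s_(k+1) − s_k = (k**3 + 12*k**2 + 47*k + 62)*factorial(k + 3)/((k + 5)*(k + 6))
(s_(k+1) − s_k) − t_k = -2*(k**2 + 8*k + 14)*factorial(k + 3)/((k + 5)*(k + 6))

Invalid: residual - \frac{2 \left(k^{2} + 8 k + 14\right) \left(k + 3\right)!}{\left(k + 5\right) \left(k + 6\right)} ≠ 0.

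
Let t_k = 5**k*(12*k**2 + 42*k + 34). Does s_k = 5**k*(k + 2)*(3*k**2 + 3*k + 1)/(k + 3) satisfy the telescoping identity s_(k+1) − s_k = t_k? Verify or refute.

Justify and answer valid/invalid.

Invalid: residual 5**k*(-12*k**3 - 75*k**2 - 157*k - 101)/(k**2 + 7*k + 12) ≠ 0.

s_(k+1) = 5**(k + 1)*(k + 3)*(3*k + 3*(k + 1)**2 + 4)/(k + 4)
s_(k+1) − s_k = 5**k*(12*k**4 + 114*k**3 + 397*k**2 + 585*k + 307)/(k**2 + 7*k + 12)
(s_(k+1) − s_k) − t_k = 5**k*(-12*k**3 - 75*k**2 - 157*k - 101)/(k**2 + 7*k + 12)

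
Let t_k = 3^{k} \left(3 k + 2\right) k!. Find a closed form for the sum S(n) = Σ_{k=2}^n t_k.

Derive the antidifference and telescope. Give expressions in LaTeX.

S(n) = 3 \cdot 3^{n} \left(n + 1\right)! - 18

Ratio r(k) = 3*(k + 1)*(3*k + 5)/(3*k + 2).
Take A(k)=3*k + 3, B(k)=1, C(k)=k + 2/3.
Solve (3*k + 3)·f(k+1) − (1)·f(k) = k + 2/3.
From deg A=1, deg B=0, deg C=1: d=0.
Solving with deg f ≤ 0: f(k) = 1/3.
R(k) = B(k−1)·f(k)/C(k) = 1/(3*k + 2); s_k = R·t_k = 3**k*factorial(k).
s_(k+1) − s_k = 3**k*(3*k + 2)*factorial(k) = t_k.
s_(n+1) = 3**(n + 1)*factorial(n + 1) and s_(2) = 18, so S(n) = 3*3**n*factorial(n + 1) - 18.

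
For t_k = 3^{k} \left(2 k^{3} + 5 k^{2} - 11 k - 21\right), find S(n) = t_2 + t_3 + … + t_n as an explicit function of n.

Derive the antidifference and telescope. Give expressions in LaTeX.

S(n) = 3 \cdot 3^{n} n^{3} + 3 \cdot 3^{n} n^{2} - 15 \cdot 3^{n} n - 24 \cdot 3^{n} + 99

Step 1: r(k) = 3*(2*k**3 + 11*k**2 + 5*k - 25)/(2*k**3 + 5*k**2 - 11*k - 21).
Take A(k)=3, B(k)=1, C(k)=k**3 + 5*k**2/2 - 11*k/2 - 21/2.
Set up (3)·f(k+1) − (1)·f(k) − (k**3 + 5*k**2/2 - 11*k/2 - 21/2) = 0.
Bound: deg f ≤ 3.
Solving with deg f ≤ 3: f(k) = (k**3 - 2*k**2 - 4*k - 3)/2.
R(k) = B(k−1)·f(k)/C(k) = (k**3 - 2*k**2 - 4*k - 3)/((2*k + 3)*(k**2 + k - 7)); s_k = R·t_k = 3**k*(k**3 - 2*k**2 - 4*k - 3).
s_(k+1) − s_k = 3**k*(2*k**3 + 5*k**2 - 11*k - 21) = t_k.
Σ_(k=2)^n t_k = s_(n+1) − s_(2) = (3**(n + 1)*(n**3 + n**2 - 5*n - 8)) − (-99), i.e. 3*3**n*n**3 + 3*3**n*n**2 - 15*3**n*n - 24*3**n + 99.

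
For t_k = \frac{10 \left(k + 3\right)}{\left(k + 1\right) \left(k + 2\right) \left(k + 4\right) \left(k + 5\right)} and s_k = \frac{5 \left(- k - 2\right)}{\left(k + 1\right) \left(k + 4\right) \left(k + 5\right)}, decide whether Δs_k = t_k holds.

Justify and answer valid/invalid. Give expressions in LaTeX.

Invalid: residual \frac{15 \left(- 3 k - 8\right)}{k^{5} + 18 k^{4} + 121 k^{3} + 372 k^{2} + 508 k + 240} ≠ 0.

s_(k+1) = 5*(-k - 3)/((k + 2)*(k + 5)*(k + 6))
s_(k+1) − s_k = 5*(2*k**2 + 9*k + 12)/(k**5 + 18*k**4 + 121*k**3 + 372*k**2 + 508*k + 240)
(s_(k+1) − s_k) − t_k = 15*(-3*k - 8)/(k**5 + 18*k**4 + 121*k**3 + 372*k**2 + 508*k + 240)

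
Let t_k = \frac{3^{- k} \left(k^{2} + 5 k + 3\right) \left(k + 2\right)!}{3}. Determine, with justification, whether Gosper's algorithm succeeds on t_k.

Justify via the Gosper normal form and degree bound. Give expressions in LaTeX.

Yes. s_k = 3^{- k} \left(k + 4\right) \left(k + 2\right)!.

r(k) = (k + 3)*(5*k + (k + 1)**2 + 8)/(3*(k**2 + 5*k + 3)) after simplifying.
A = k/3 + 1, B = 1, C = k**2 + 5*k + 3.
Key eq: (k/3 + 1)·f(k+1) = (1)·f(k) + (k**2 + 5*k + 3).
From deg A=1, deg B=0, deg C=2: d=1.
Solving with deg f ≤ 1: f(k) = 3*(k + 4).
Certificate R = B(k−1)f/C = 3*(k + 4)/(k**2 + 5*k + 3) gives s_k = (k + 4)*factorial(k + 2)/3**k.
Verify: (k**2 + 5*k + 3)*factorial(k + 2)/(3*3**k) matches t_k.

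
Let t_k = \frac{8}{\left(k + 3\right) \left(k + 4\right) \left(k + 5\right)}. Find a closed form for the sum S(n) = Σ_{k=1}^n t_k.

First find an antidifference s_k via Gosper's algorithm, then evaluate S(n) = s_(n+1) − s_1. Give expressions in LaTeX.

S(n) = \frac{n \left(n + 9\right)}{5 \left(n^{2} + 9 n + 20\right)}

Ratio r(k) = (k + 3)/(k + 6).
Factor: A=k + 3; B=k + 6; C=1.
Need (k + 3)·f(k+1) − (k + 5)·f(k) = 1.
d = 2 from the (1,1,0) case.
Match coefficients ⇒ f(k) = k*(k + 7)/24.
Get s_k = R·t_k = k*(k + 7)/(3*(k + 3)*(k + 4)) with R(k) = B(k−1)f(k)/C(k) = k*(k + 5)*(k + 7)/24.
Check: Δs_k = 8/(k**3 + 12*k**2 + 47*k + 60). ✓
s_(n+1) = (n**2 + 9*n + 8)/(3*(n**2 + 9*n + 20)) and s_(1) = 2/15, so S(n) = n*(n + 9)/(5*(n**2 + 9*n + 20)).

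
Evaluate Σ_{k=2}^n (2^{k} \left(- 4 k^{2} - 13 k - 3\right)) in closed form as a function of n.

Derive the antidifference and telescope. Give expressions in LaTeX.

S(n) = - 8 \cdot 2^{n} n^{2} - 10 \cdot 2^{n} n - 4 \cdot 2^{n} + 44

Step 1: r(k) = 2*(4*k**2 + 21*k + 20)/(4*k**2 + 13*k + 3).
Take A(k)=2, B(k)=1, C(k)=k**2 + 13*k/4 + 3/4.
f must satisfy (2)·f(k+1) − (1)·f(k) = k**2 + 13*k/4 + 3/4.
Degrees (0,0,2) ⇒ d ≤ 2.
Match coefficients ⇒ f(k) = (4*k**2 - 3*k + 1)/4.
R(k) = B(k−1)·f(k)/C(k) = (4*k**2 - 3*k + 1)/((k + 3)*(4*k + 1)); s_k = R·t_k = 2**k*(-4*k**2 + 3*k - 1).
Check: Δs_k = 2**k*(-4*k**2 - 13*k - 3). ✓
Σ_(k=2)^n t_k = s_(n+1) − s_(2) = (2**(n + 1)*(-4*n**2 - 5*n - 2)) − (-44), i.e. -8*2**n*n**2 - 10*2**n*n - 4*2**n + 44.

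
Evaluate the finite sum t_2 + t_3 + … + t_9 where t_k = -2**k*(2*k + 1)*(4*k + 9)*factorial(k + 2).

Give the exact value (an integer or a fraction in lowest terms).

The ratio is 2*(k + 3)*(2*k + 3)*(4*k + 13)/((2*k + 1)*(4*k + 9)).
So A=2*k + 6 and B=1, with C=k**2 + 11*k/4 + 9/8.
f must satisfy (2*k + 6)·f(k+1) − (1)·f(k) = k**2 + 11*k/4 + 9/8.
From deg A=1, deg B=0, deg C=2: d=1.
Coefficient equations give f(k) = (4*k - 3)/8.
So s_k = (B(k−1)f/C)·t_k = ((4*k - 3)/((2*k + 1)*(4*k + 9)))·t_k = -2**k*(4*k - 3)*factorial(k + 2).
Δs = -2**k*(2*k + 1)*(4*k + 9)*factorial(k + 2), as required.
Sum = s_(10) − s_(2); s_(10) = -18148412620800, s_(2) = -480 ⇒ -18148412620320.

Σ = -18148412620320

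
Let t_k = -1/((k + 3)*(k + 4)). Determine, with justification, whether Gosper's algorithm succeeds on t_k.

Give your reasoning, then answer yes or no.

r(k) = (k + 3)/(k + 5) after simplifying.
Normal form (A,B,C) = (k + 3, k + 5, 1).
Solve (k + 3)·f(k+1) − (k + 4)·f(k) = 1.
Degrees (1,1,0) ⇒ d ≤ 1.
A polynomial solution: f(k) = k/3.
R(k) = B(k−1)·f(k)/C(k) = k*(k + 4)/3; s_k = R·t_k = -k/(3*k + 9).
Δs = -1/(k**2 + 7*k + 12), as required.

Yes. s_k = -k/(3*k + 9).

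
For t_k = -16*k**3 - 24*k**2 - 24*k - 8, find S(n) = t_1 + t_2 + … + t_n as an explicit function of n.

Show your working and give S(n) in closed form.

S(n) = 4*n*(-n**3 - 4*n**2 - 7*n - 6)

Compute t_(k+1)/t_k: get (2*k**3 + 9*k**2 + 15*k + 9)/(2*k**3 + 3*k**2 + 3*k + 1).
Take A(k)=1, B(k)=1, C(k)=k**3 + 3*k**2/2 + 3*k/2 + 1/2.
f must satisfy (1)·f(k+1) − (1)·f(k) = k**3 + 3*k**2/2 + 3*k/2 + 1/2.
Degrees (0,0,3) ⇒ d ≤ 4.
Match coefficients ⇒ f(k) = k**2*(k**2 + 1)/4.
So s_k = (B(k−1)f/C)·t_k = (k**2*(k**2 + 1)/(2*(2*k + 1)*(k**2 + k + 1)))·t_k = 4*k**2*(-k**2 - 1).
Check: Δs_k = -16*k**3 - 24*k**2 - 24*k - 8. ✓
Evaluate: s_(n+1) = -4*n**4 - 16*n**3 - 28*n**2 - 24*n - 8; subtract s_(1) = -8 ⇒ S(n) = 4*n*(-n**3 - 4*n**2 - 7*n - 6).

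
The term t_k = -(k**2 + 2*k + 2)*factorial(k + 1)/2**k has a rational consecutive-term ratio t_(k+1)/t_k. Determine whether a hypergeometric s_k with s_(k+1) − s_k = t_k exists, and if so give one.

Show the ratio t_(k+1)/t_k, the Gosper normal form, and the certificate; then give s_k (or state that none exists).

r(k) = (k + 2)*(2*k + (k + 1)**2 + 4)/(2*(k**2 + 2*k + 2)) after simplifying.
Gosper form: A/B · C(k+1)/C(k) with A=k/2 + 1, B=1, C=k**2 + 2*k + 2.
Need (k/2 + 1)·f(k+1) − (1)·f(k) = k**2 + 2*k + 2.
Bound: deg f ≤ 1.
Solving with deg f ≤ 1: f(k) = 2*(k + 1).
Get s_k = R·t_k = -2**(1 - k)*(k + 1)*factorial(k + 1) with R(k) = B(k−1)f(k)/C(k) = 2*(k + 1)/(k**2 + 2*k + 2).
Check: Δs_k = -(k**2 + 2*k + 2)*factorial(k + 1)/2**k. ✓

s_k = -2**(1 - k)*(k + 1)*factorial(k + 1)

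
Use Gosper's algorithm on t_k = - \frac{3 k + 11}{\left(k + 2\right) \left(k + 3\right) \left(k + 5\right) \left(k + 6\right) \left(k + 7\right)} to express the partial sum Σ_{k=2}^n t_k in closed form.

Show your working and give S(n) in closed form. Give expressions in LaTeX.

Step 1: r(k) = (k + 2)*(k + 5)*(3*k + 14)/((k + 4)*(k + 8)*(3*k + 11)).
Normal form (A,B,C) = (k + 2, k + 8, k**2 + 23*k/3 + 44/3).
Key eq: (k + 2)·f(k+1) = (k + 7)·f(k) + (k**2 + 23*k/3 + 44/3).
deg f ≤ 5 (via 1,1,2).
Coefficient equations give f(k) = k*(k + 3)*(k + 4)*(k**2 + 13*k + 52)/180.
R(k) = B(k−1)·f(k)/C(k) = k*(k + 3)*(k + 7)*(k**2 + 13*k + 52)/(60*(3*k + 11)); s_k = R·t_k = k*(-k**2 - 13*k - 52)/(60*(k**3 + 13*k**2 + 52*k + 60)).
Check: Δs_k = (-3*k - 11)/(k**5 + 23*k**4 + 203*k**3 + 853*k**2 + 1692*k + 1260). ✓
Evaluate: s_(n+1) = (-n**3 - 16*n**2 - 81*n - 66)/(60*(n**3 + 16*n**2 + 81*n + 126)); subtract s_(2) = -41/3360 ⇒ S(n) = (-n**3 - 16*n**2 - 81*n + 98)/(224*(n**3 + 16*n**2 + 81*n + 126)).

S(n) = \frac{- n^{3} - 16 n^{2} - 81 n + 98}{224 \left(n^{3} + 16 n^{2} + 81 n + 126\right)}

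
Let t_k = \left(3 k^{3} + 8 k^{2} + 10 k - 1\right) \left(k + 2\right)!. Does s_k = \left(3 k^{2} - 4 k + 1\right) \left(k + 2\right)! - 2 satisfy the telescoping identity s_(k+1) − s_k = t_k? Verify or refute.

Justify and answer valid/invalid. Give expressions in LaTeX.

s_(k+1) = -(4*k - 3*(k + 1)**2 + 3)*factorial(k + 3) - 2
s_(k+1) − s_k = (3*k**3 + 8*k**2 + 10*k - 1)*factorial(k + 2)
(s_(k+1) − s_k) − t_k = 0

valid (s_(k+1) − s_k reduces to t_k)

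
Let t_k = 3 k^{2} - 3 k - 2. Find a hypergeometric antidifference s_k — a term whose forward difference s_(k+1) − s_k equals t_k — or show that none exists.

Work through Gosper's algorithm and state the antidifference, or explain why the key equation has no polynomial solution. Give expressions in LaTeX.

s_k = k^{2} \left(k - 3\right)

t_(k+1)/t_k = (3*k**2 + 3*k - 2)/(3*k**2 - 3*k - 2).
Factor: A=1; B=1; C=k**2 - k - 2/3.
Need (1)·f(k+1) − (1)·f(k) = k**2 - k - 2/3.
Bound: deg f ≤ 3.
Solving with deg f ≤ 3: f(k) = k**2*(k - 3)/3.
Get s_k = R·t_k = k**2*(k - 3) with R(k) = B(k−1)f(k)/C(k) = k**2*(k - 3)/(3*k**2 - 3*k - 2).
Δs = 3*k**2 - 3*k - 2, as required.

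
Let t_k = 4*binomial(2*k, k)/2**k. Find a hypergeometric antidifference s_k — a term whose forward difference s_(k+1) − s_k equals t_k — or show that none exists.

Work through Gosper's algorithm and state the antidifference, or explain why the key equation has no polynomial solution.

not Gosper-summable; s_k does not exist

Compute t_(k+1)/t_k: get (2*k + 1)/(k + 1).
Normal form (A,B,C) = (2*k + 1, k + 1, 1).
Need (2*k + 1)·f(k+1) − (k)·f(k) = 1.
deg f ≤ -1 (via 1,1,0).
Negative degree bound (-1): no f exists, t_k not Gosper-summable.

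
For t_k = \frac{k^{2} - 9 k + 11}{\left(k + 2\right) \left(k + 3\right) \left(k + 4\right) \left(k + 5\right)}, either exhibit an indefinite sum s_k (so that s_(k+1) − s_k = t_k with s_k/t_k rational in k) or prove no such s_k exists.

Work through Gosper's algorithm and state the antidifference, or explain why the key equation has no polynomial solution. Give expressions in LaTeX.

Ratio r(k) = (k + 2)*(-9*k + (k + 1)**2 + 2)/((k + 6)*(k**2 - 9*k + 11)).
Gosper form: A/B · C(k+1)/C(k) with A=k + 2, B=k + 6, C=k**2 - 9*k + 11.
Solve (k + 2)·f(k+1) − (k + 5)·f(k) = k**2 - 9*k + 11.
From deg A=1, deg B=1, deg C=2: d=3.
A polynomial solution: f(k) = k*(k**2 + k + 42)/8.
R(k) = B(k−1)·f(k)/C(k) = k*(k + 5)*(k**2 + k + 42)/(8*(k**2 - 9*k + 11)); s_k = R·t_k = k*(k**2 + k + 42)/(8*(k + 2)*(k + 3)*(k + 4)).
Δs = (k**2 - 9*k + 11)/(k**4 + 14*k**3 + 71*k**2 + 154*k + 120), as required.

s_k = \frac{k \left(k^{2} + k + 42\right)}{8 \left(k + 2\right) \left(k + 3\right) \left(k + 4\right)}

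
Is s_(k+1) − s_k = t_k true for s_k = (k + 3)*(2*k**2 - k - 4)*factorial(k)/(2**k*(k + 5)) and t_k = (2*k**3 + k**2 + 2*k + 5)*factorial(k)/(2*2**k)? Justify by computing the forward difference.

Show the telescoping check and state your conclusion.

Invalid: residual -(2*k**4 + 11*k**3 + 3*k**2 + 17*k + 33)*factorial(k)/(2**k*(k + 5)*(k + 6)) ≠ 0.

s_(k+1) = (k + 4)*(2*k**2 + 3*k - 3)*factorial(k + 1)/(2*2**k*(k + 6))
s_(k+1) − s_k = (2*k**5 + 19*k**4 + 51*k**3 + 51*k**2 + 81*k + 84)*factorial(k)/(2*2**k*(k + 5)*(k + 6))
(s_(k+1) − s_k) − t_k = -(2*k**4 + 11*k**3 + 3*k**2 + 17*k + 33)*factorial(k)/(2**k*(k + 5)*(k + 6))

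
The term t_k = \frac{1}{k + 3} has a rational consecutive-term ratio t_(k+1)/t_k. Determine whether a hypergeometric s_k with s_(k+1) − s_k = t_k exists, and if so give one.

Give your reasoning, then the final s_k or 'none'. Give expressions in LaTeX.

not Gosper-summable; s_k does not exist

The ratio is (k + 3)/(k + 4).
Normal form (A,B,C) = (k + 3, k + 4, 1).
Solve (k + 3)·f(k+1) − (k + 3)·f(k) = 1.
deg f ≤ 0 (via 1,1,0).
Write f(k) = c0. Then LHS − RHS = -1, requiring -1 = 0: contradictory. No certificate.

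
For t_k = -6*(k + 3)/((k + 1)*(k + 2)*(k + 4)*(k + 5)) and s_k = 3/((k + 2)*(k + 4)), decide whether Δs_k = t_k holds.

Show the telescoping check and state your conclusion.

s_(k+1) = 3/((k + 3)*(k + 5))
s_(k+1) − s_k = 3*(-2*k - 7)/(k**4 + 14*k**3 + 71*k**2 + 154*k + 120)
(s_(k+1) − s_k) − t_k = 3*(3*k + 11)/(k**5 + 15*k**4 + 85*k**3 + 225*k**2 + 274*k + 120)

Invalid: residual 3*(3*k + 11)/(k**5 + 15*k**4 + 85*k**3 + 225*k**2 + 274*k + 120) ≠ 0.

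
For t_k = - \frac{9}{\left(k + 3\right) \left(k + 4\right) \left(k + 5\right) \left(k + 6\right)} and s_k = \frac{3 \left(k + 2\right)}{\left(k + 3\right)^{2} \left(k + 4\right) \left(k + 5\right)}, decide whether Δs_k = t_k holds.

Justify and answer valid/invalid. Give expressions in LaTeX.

Invalid: residual \frac{3 \left(4 k + 15\right)}{k^{6} + 25 k^{5} + 257 k^{4} + 1391 k^{3} + 4182 k^{2} + 6624 k + 4320} ≠ 0.

s_(k+1) = 3*(k + 3)/((k + 4)**2*(k + 5)*(k + 6))
s_(k+1) − s_k = 3*(-(k + 2)*(k + 4)*(k + 6) + (k + 3)**3)/((k + 3)**2*(k + 4)**2*(k + 5)*(k + 6))
(s_(k+1) − s_k) − t_k = 3*(4*k + 15)/(k**6 + 25*k**5 + 257*k**4 + 1391*k**3 + 4182*k**2 + 6624*k + 4320)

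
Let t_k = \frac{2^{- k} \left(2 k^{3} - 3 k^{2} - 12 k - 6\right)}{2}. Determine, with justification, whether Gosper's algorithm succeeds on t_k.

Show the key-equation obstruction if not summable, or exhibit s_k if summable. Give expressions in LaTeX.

Yes. s_k = 2^{- k} \left(- 2 k^{3} - 3 k^{2} + 1\right).

Step 1: r(k) = (2*k**3 + 3*k**2 - 12*k - 19)/(2*(2*k**3 - 3*k**2 - 12*k - 6)).
Normal form (A,B,C) = (1/2, 1, k**3 - 3*k**2/2 - 6*k - 3).
Need (1/2)·f(k+1) − (1)·f(k) = k**3 - 3*k**2/2 - 6*k - 3.
deg f ≤ 3 (via 0,0,3).
A polynomial solution: f(k) = -(k + 1)**2*(2*k - 1).
Get s_k = R·t_k = (-2*k**3 - 3*k**2 + 1)/2**k with R(k) = B(k−1)f(k)/C(k) = -2*(k + 1)**2*(2*k - 1)/(2*k**3 - 3*k**2 - 12*k - 6).
s_(k+1) − s_k = (2*k**3 - 3*k**2 - 12*k - 6)/(2*2**k) = t_k.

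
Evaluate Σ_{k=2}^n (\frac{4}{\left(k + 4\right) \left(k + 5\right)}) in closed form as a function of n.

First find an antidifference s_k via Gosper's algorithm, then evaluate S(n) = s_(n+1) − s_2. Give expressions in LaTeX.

The ratio is (k + 4)/(k + 6).
Take A(k)=k + 4, B(k)=k + 6, C(k)=1.
Set up (k + 4)·f(k+1) − (k + 5)·f(k) − (1) = 0.
From deg A=1, deg B=1, deg C=0: d=1.
Match coefficients ⇒ f(k) = k/4.
Then R = B(k−1)f/C = k*(k + 5)/4, so s_k = R(k)·t_k = k/(k + 4).
Check: Δs_k = 4/(k**2 + 9*k + 20). ✓
Telescope: S(n) = s_(n+1) − s_(2) = (n + 1)/(n + 5) − (1/3) = 2*(n - 1)/(3*(n + 5)).

S(n) = \frac{2 \left(n - 1\right)}{3 \left(n + 5\right)}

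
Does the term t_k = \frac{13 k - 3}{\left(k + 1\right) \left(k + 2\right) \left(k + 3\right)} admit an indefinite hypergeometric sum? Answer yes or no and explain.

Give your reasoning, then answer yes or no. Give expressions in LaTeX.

Ratio r(k) = (k + 1)*(13*k + 10)/((k + 4)*(13*k - 3)).
Factor: A=k + 1; B=k + 4; C=k - 3/13.
Set up (k + 1)·f(k+1) − (k + 3)·f(k) − (k - 3/13) = 0.
Degrees (1,1,1) ⇒ d ≤ 2.
Solve for f: f(k) = k*(5*k - 11)/26 (degree 2 ≤ 2).
R(k) = B(k−1)·f(k)/C(k) = k*(k + 3)*(5*k - 11)/(2*(13*k - 3)); s_k = R·t_k = k*(5*k - 11)/(2*(k + 1)*(k + 2)).
Δs = (13*k - 3)/(k**3 + 6*k**2 + 11*k + 6), as required.

Yes. s_k = \frac{k \left(5 k - 11\right)}{2 \left(k + 1\right) \left(k + 2\right)}.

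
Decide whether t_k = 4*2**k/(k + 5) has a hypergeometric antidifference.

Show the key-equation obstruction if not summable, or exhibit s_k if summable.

Step 1: r(k) = 2*(k + 5)/(k + 6).
A = 2*k + 10, B = k + 6, C = 1.
Key eq: (2*k + 10)·f(k+1) = (k + 5)·f(k) + (1).
d = -1 from the (1,1,0) case.
deg f ≤ -1 is impossible — no certificate.

No; the degree bound rules out any f.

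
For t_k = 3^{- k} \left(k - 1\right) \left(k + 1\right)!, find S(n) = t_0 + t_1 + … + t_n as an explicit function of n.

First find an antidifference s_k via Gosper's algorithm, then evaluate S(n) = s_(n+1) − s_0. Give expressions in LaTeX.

S(n) = -3 + 3^{- n} \left(n + 2\right)!

The ratio is k*(k + 2)/(3*(k - 1)).
So A=k/3 + 2/3 and B=1, with C=k - 1.
f must satisfy (k/3 + 2/3)·f(k+1) − (1)·f(k) = k - 1.
From deg A=1, deg B=0, deg C=1: d=0.
Solve for f: f(k) = 3 (degree 0 ≤ 0).
Then R = B(k−1)f/C = 3/(k - 1), so s_k = R(k)·t_k = 3**(1 - k)*factorial(k + 1).
Check: Δs_k = (k - 1)*factorial(k + 1)/3**k. ✓
Telescope: S(n) = s_(n+1) − s_(0) = factorial(n + 2)/3**n − (3) = -3 + factorial(n + 2)/3**n.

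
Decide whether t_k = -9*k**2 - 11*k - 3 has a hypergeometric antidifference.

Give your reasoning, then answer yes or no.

Ratio r(k) = (9*k**2 + 29*k + 23)/(9*k**2 + 11*k + 3).
Gosper form: A/B · C(k+1)/C(k) with A=1, B=1, C=k**2 + 11*k/9 + 1/3.
Set up (1)·f(k+1) − (1)·f(k) − (k**2 + 11*k/9 + 1/3) = 0.
Bound: deg f ≤ 3.
A polynomial solution: f(k) = k*(3*k**2 + k - 1)/9.
Get s_k = R·t_k = k*(-3*k**2 - k + 1) with R(k) = B(k−1)f(k)/C(k) = k*(3*k**2 + k - 1)/(9*k**2 + 11*k + 3).
Δs = -9*k**2 - 11*k - 3, as required.

Yes. s_k = k*(-3*k**2 - k + 1).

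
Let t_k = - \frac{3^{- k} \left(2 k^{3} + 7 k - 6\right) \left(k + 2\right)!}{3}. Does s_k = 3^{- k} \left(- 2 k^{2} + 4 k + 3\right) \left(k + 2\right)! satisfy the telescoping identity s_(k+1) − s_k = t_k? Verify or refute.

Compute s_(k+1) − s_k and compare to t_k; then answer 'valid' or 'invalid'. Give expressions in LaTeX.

Valid — Δs_k = t_k.

s_(k+1) = -(2*k**2 - 5)*factorial(k + 3)/(3*3**k)
s_(k+1) − s_k = -(2*k**3 + 7*k - 6)*factorial(k + 2)/(3*3**k)
(s_(k+1) − s_k) − t_k = 0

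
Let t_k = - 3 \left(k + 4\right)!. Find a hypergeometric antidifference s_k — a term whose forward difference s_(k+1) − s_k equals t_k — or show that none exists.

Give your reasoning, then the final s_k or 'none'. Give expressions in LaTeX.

not Gosper-summable; s_k does not exist

Compute t_(k+1)/t_k: get k + 5.
Take A(k)=k + 5, B(k)=1, C(k)=1.
Need (k + 5)·f(k+1) − (1)·f(k) = 1.
d = -1 from the (1,0,0) case.
Bound -1 < 0, so the key equation has no polynomial solution.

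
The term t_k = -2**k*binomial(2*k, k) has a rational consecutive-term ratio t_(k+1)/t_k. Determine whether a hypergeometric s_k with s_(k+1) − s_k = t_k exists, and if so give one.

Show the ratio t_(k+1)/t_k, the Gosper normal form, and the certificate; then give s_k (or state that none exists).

Ratio r(k) = 4*(2*k + 1)/(k + 1).
Normal form (A,B,C) = (8*k + 4, k + 1, 1).
Set up (8*k + 4)·f(k+1) − (k)·f(k) − (1) = 0.
Bound: deg f ≤ -1.
deg f ≤ -1 is impossible — no certificate.

none — t_k is not Gosper-summable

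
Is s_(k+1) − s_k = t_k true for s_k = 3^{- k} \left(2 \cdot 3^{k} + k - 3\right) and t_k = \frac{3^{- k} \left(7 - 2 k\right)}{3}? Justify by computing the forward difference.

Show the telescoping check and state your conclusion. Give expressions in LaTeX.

s_(k+1) = (6*3**k + k - 2)/(3*3**k)
s_(k+1) − s_k = (7 - 2*k)/(3*3**k)
(s_(k+1) − s_k) − t_k = 0

Valid: the claim telescopes to t_k.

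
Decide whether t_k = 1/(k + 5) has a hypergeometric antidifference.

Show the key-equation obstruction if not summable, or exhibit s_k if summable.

No — t_k has no hypergeometric antidifference.

r(k) = (k + 5)/(k + 6) after simplifying.
Take A(k)=k + 5, B(k)=k + 6, C(k)=1.
Key eq: (k + 5)·f(k+1) = (k + 5)·f(k) + (1).
deg f ≤ 0 (via 1,1,0).
Put f(k) = c0: A·f(k+1) − B(k−1)·f(k) − C = -1; need -1 = 0 — inconsistent ⇒ no f, not summable.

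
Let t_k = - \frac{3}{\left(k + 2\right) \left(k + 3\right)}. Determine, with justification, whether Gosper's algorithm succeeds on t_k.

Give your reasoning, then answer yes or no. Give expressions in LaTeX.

The ratio is (k + 2)/(k + 4).
Take A(k)=k + 2, B(k)=k + 4, C(k)=1.
Key eq: (k + 2)·f(k+1) = (k + 3)·f(k) + (1).
From deg A=1, deg B=1, deg C=0: d=1.
Coefficient equations give f(k) = k/2.
Certificate R = B(k−1)f/C = k*(k + 3)/2 gives s_k = -3*k/(2*k + 4).
s_(k+1) − s_k = -3/(k**2 + 5*k + 6) = t_k.

Yes. s_k = - \frac{3 k}{2 k + 4}.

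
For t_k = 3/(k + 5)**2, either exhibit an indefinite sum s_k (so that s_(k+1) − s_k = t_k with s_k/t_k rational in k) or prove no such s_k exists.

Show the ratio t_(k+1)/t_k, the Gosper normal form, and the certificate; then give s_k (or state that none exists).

r(k) = (k + 5)**2/(k + 6)**2 after simplifying.
Factor: A=k**2 + 10*k + 25; B=k**2 + 12*k + 36; C=1.
Set up (k**2 + 10*k + 25)·f(k+1) − (k**2 + 10*k + 25)·f(k) − (1) = 0.
deg f ≤ 0 (via 2,2,0).
Put f(k) = c0: A·f(k+1) − B(k−1)·f(k) − C = -1; need -1 = 0 — inconsistent ⇒ no f, not summable.

none (Gosper's algorithm certifies no s_k)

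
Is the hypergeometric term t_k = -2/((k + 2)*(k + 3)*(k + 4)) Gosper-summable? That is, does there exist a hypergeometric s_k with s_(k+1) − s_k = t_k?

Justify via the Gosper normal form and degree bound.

Yes. s_k = k*(-k - 5)/(6*(k + 2)*(k + 3)).

r(k) = (k + 2)/(k + 5) after simplifying.
Take A(k)=k + 2, B(k)=k + 5, C(k)=1.
Set up (k + 2)·f(k+1) − (k + 4)·f(k) − (1) = 0.
Degrees (1,1,0) ⇒ d ≤ 2.
Solve for f: f(k) = k*(k + 5)/12 (degree 2 ≤ 2).
R(k) = B(k−1)·f(k)/C(k) = k*(k + 4)*(k + 5)/12; s_k = R·t_k = k*(-k - 5)/(6*(k + 2)*(k + 3)).
Check: Δs_k = -2/(k**3 + 9*k**2 + 26*k + 24). ✓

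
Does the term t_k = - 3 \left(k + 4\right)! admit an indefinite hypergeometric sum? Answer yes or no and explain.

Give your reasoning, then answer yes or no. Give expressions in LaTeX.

No; the degree bound rules out any f.

t_(k+1)/t_k = k + 5.
A = k + 5, B = 1, C = 1.
Need (k + 5)·f(k+1) − (1)·f(k) = 1.
From deg A=1, deg B=0, deg C=0: d=-1.
d = -1 < 0 ⇒ no nonzero polynomial f; not summable.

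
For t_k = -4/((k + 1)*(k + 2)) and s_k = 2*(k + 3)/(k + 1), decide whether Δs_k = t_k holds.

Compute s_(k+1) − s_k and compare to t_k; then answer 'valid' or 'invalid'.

s_(k+1) = 2*(k + 4)/(k + 2)
s_(k+1) − s_k = -4/(k**2 + 3*k + 2)
(s_(k+1) − s_k) − t_k = 0

Valid — Δs_k = t_k.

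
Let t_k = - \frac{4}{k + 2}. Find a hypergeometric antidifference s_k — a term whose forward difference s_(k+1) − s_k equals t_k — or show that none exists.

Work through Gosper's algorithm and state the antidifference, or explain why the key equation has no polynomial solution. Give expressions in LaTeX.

none — t_k is not Gosper-summable

r(k) = (k + 2)/(k + 3) after simplifying.
Gosper form: A/B · C(k+1)/C(k) with A=k + 2, B=k + 3, C=1.
Set up (k + 2)·f(k+1) − (k + 2)·f(k) − (1) = 0.
deg f ≤ 0 (via 1,1,0).
Generic f = c0 gives residual -1; -1 = 0 cannot hold, so t_k is not Gosper-summable.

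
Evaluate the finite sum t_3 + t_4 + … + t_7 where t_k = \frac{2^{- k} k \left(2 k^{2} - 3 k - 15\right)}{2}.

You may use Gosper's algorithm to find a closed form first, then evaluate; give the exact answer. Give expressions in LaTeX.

Σ = 587/128

r(k) = (k + 1)*(3*k - 2*(k + 1)**2 + 18)/(2*k*(-2*k**2 + 3*k + 15)) after simplifying.
A = 1/2, B = 1, C = k**3 - 3*k**2/2 - 15*k/2.
Solve (1/2)·f(k+1) − (1)·f(k) = k**3 - 3*k**2/2 - 15*k/2.
Bound: deg f ≤ 3.
A polynomial solution: f(k) = -2*k**3 - 3*k**2 + 3*k - 2.
So s_k = (B(k−1)f/C)·t_k = (-2*(2*k**3 + 3*k**2 - 3*k + 2)/(k*(2*k**2 - 3*k - 15)))·t_k = (-2*k**3 - 3*k**2 + 3*k - 2)/2**k.
s_(k+1) − s_k = k*(2*k**2 - 3*k - 15)/(2*2**k) = t_k.
Evaluate s at k=8 and k=3: -597/128 and -37/4; difference 587/128.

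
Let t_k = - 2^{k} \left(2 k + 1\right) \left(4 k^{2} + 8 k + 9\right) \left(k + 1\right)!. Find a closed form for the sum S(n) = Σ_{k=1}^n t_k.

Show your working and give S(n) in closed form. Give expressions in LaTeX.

S(n) = - 8 \cdot 2^{n} n^{4} n! - 32 \cdot 2^{n} n^{3} n! - 46 \cdot 2^{n} n^{2} n! - 34 \cdot 2^{n} n n! - 12 \cdot 2^{n} n! + 12

The ratio is 2*(8*k**4 + 60*k**3 + 178*k**2 + 243*k + 126)/(8*k**3 + 20*k**2 + 26*k + 9).
A = 2*k + 4, B = 1, C = k**3 + 5*k**2/2 + 13*k/4 + 9/8.
Key eq: (2*k + 4)·f(k+1) = (1)·f(k) + (k**3 + 5*k**2/2 + 13*k/4 + 9/8).
Degrees (1,0,3) ⇒ d ≤ 2.
Match coefficients ⇒ f(k) = (4*k**2 - 4*k + 3)/8.
R(k) = B(k−1)·f(k)/C(k) = (4*k**2 - 4*k + 3)/((2*k + 1)*(4*k**2 + 8*k + 9)); s_k = R·t_k = -2**k*(4*k**2 - 4*k + 3)*factorial(k + 1).
Verify: -2**k*(2*k + 1)*(4*k**2 + 8*k + 9)*factorial(k + 1) matches t_k.
Evaluate: s_(n+1) = -2**(n + 1)*(4*n**2 + 4*n + 3)*factorial(n + 2); subtract s_(1) = -12 ⇒ S(n) = -8*2**n*n**4*factorial(n) - 32*2**n*n**3*factorial(n) - 46*2**n*n**2*factorial(n) - 34*2**n*n*factorial(n) - 12*2**n*factorial(n) + 12.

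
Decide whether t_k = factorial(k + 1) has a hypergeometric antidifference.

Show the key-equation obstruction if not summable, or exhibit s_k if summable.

t_(k+1)/t_k = k + 2.
Take A(k)=k + 2, B(k)=1, C(k)=1.
Need (k + 2)·f(k+1) − (1)·f(k) = 1.
From deg A=1, deg B=0, deg C=0: d=-1.
Bound -1 < 0, so the key equation has no polynomial solution.

No — key equation has no polynomial f.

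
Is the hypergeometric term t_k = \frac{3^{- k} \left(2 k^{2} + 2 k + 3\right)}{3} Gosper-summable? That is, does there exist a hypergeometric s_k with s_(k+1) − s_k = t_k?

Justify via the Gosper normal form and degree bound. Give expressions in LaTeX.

Ratio r(k) = (2*k**2 + 6*k + 7)/(3*(2*k**2 + 2*k + 3)).
Take A(k)=1/3, B(k)=1, C(k)=k**2 + k + 3/2.
Key eq: (1/3)·f(k+1) = (1)·f(k) + (k**2 + k + 3/2).
deg f ≤ 2 (via 0,0,2).
Solve for f: f(k) = -3*(k**2 + 2*k + 3)/2 (degree 2 ≤ 2).
Then R = B(k−1)f/C = -3*(k**2 + 2*k + 3)/(2*k**2 + 2*k + 3), so s_k = R(k)·t_k = (-k**2 - 2*k - 3)/3**k.
Δs = (2*k**2 + 2*k + 3)/(3*3**k), as required.

Yes. s_k = 3^{- k} \left(- k^{2} - 2 k - 3\right).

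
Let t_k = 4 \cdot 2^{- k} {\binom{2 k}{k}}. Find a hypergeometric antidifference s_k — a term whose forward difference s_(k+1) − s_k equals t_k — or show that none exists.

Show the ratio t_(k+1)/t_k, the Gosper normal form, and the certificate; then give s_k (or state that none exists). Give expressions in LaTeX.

Ratio r(k) = (2*k + 1)/(k + 1).
Factor: A=2*k + 1; B=k + 1; C=1.
Need (2*k + 1)·f(k+1) − (k)·f(k) = 1.
From deg A=1, deg B=1, deg C=0: d=-1.
deg f ≤ -1 is impossible — no certificate.

none — t_k is not Gosper-summable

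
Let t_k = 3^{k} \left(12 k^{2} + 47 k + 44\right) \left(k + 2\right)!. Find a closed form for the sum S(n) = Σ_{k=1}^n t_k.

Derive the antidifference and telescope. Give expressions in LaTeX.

S(n) = 12 \cdot 3^{n} n \left(n + 3\right)! + 15 \cdot 3^{n} \left(n + 3\right)! - 90

Compute t_(k+1)/t_k: get 3*(12*k**3 + 107*k**2 + 316*k + 309)/(12*k**2 + 47*k + 44).
A = 3*k + 9, B = 1, C = k**2 + 47*k/12 + 11/3.
f must satisfy (3*k + 9)·f(k+1) − (1)·f(k) = k**2 + 47*k/12 + 11/3.
Bound: deg f ≤ 1.
Solve for f: f(k) = (4*k + 1)/12 (degree 1 ≤ 1).
So s_k = (B(k−1)f/C)·t_k = ((4*k + 1)/(12*k**2 + 47*k + 44))·t_k = 3**k*(4*k + 1)*factorial(k + 2).
Verify: 3**k*(12*k**2 + 47*k + 44)*factorial(k + 2) matches t_k.
Σ_(k=1)^n t_k = s_(n+1) − s_(1) = (3**(n + 1)*(4*n + 5)*factorial(n + 3)) − (90), i.e. 12*3**n*n*factorial(n + 3) + 15*3**n*factorial(n + 3) - 90.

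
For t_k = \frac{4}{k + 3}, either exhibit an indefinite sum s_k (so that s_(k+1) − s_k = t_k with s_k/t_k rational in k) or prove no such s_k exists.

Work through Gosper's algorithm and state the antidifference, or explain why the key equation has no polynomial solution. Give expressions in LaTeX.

none — t_k is not Gosper-summable

r(k) = (k + 3)/(k + 4) after simplifying.
A = k + 3, B = k + 4, C = 1.
f must satisfy (k + 3)·f(k+1) − (k + 3)·f(k) = 1.
From deg A=1, deg B=1, deg C=0: d=0.
f = c0 ⇒ A·f(k+1) − B(k−1)·f(k) − C = -1. The system {-1 = 0} is inconsistent; no antidifference.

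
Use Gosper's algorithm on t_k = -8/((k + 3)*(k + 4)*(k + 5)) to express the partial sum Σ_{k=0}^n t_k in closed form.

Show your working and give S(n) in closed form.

S(n) = (-n**2 - 9*n - 8)/(3*(n**2 + 9*n + 20))

r(k) = (k + 3)/(k + 6) after simplifying.
Factor: A=k + 3; B=k + 6; C=1.
Solve (k + 3)·f(k+1) − (k + 5)·f(k) = 1.
From deg A=1, deg B=1, deg C=0: d=2.
Solve for f: f(k) = k*(k + 7)/24 (degree 2 ≤ 2).
R(k) = B(k−1)·f(k)/C(k) = k*(k + 5)*(k + 7)/24; s_k = R·t_k = k*(-k - 7)/(3*(k + 3)*(k + 4)).
s_(k+1) − s_k = -8/(k**3 + 12*k**2 + 47*k + 60) = t_k.
Evaluate: s_(n+1) = (-n**2 - 9*n - 8)/(3*(n**2 + 9*n + 20)); subtract s_(0) = 0 ⇒ S(n) = (-n**2 - 9*n - 8)/(3*(n**2 + 9*n + 20)).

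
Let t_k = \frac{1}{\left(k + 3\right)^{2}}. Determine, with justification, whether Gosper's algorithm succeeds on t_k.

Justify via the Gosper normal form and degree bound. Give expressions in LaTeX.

No — t_k has no hypergeometric antidifference.

r(k) = (k + 3)**2/(k + 4)**2 after simplifying.
Normal form (A,B,C) = (k**2 + 6*k + 9, k**2 + 8*k + 16, 1).
Need (k**2 + 6*k + 9)·f(k+1) − (k**2 + 6*k + 9)·f(k) = 1.
d = 0 from the (2,2,0) case.
f = c0 ⇒ A·f(k+1) − B(k−1)·f(k) − C = -1. The system {-1 = 0} is inconsistent; no antidifference.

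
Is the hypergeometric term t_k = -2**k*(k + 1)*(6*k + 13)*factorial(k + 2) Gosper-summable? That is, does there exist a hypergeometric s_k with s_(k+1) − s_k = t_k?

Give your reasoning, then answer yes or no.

Yes. s_k = -2**k*(3*k - 1)*factorial(k + 2).

Compute t_(k+1)/t_k: get 2*(k + 2)*(k + 3)*(6*k + 19)/((k + 1)*(6*k + 13)).
Normal form (A,B,C) = (2*k + 6, 1, k**2 + 19*k/6 + 13/6).
Need (2*k + 6)·f(k+1) − (1)·f(k) = k**2 + 19*k/6 + 13/6.
Bound: deg f ≤ 1.
Solving with deg f ≤ 1: f(k) = (3*k - 1)/6.
So s_k = (B(k−1)f/C)·t_k = ((3*k - 1)/((k + 1)*(6*k + 13)))·t_k = -2**k*(3*k - 1)*factorial(k + 2).
Δs = -2**k*(k + 1)*(6*k + 13)*factorial(k + 2), as required.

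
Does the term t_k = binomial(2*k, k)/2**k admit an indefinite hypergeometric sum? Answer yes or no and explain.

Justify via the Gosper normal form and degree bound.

No — key equation has no polynomial f.

t_(k+1)/t_k = (2*k + 1)/(k + 1).
Normal form (A,B,C) = (2*k + 1, k + 1, 1).
Need (2*k + 1)·f(k+1) − (k)·f(k) = 1.
deg f ≤ -1 (via 1,1,0).
Negative degree bound (-1): no f exists, t_k not Gosper-summable.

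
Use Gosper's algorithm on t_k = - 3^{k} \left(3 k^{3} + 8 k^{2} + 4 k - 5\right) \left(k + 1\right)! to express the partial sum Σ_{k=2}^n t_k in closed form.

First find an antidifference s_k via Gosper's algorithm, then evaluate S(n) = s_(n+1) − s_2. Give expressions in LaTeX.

S(n) = - 3 \cdot 3^{n} n^{4} n! - 12 \cdot 3^{n} n^{3} n! - 12 \cdot 3^{n} n^{2} n! + 3 \cdot 3^{n} n n! + 6 \cdot 3^{n} n! + 54

t_(k+1)/t_k = 3*(3*k**4 + 23*k**3 + 63*k**2 + 68*k + 20)/(3*k**3 + 8*k**2 + 4*k - 5).
Factor: A=3*k + 6; B=1; C=k**3 + 8*k**2/3 + 4*k/3 - 5/3.
Need (3*k + 6)·f(k+1) − (1)·f(k) = k**3 + 8*k**2/3 + 4*k/3 - 5/3.
deg f ≤ 2 (via 1,0,3).
A polynomial solution: f(k) = (k**2 - k - 1)/3.
Then R = B(k−1)f/C = (k**2 - k - 1)/(3*k**3 + 8*k**2 + 4*k - 5), so s_k = R(k)·t_k = 3**k*(-k**2 + k + 1)*factorial(k + 1).
Δs = -3**k*(3*k**3 + 8*k**2 + 4*k - 5)*factorial(k + 1), as required.
Evaluate: s_(n+1) = -3**(n + 1)*(n**2 + n - 1)*factorial(n + 2); subtract s_(2) = -54 ⇒ S(n) = -3*3**n*n**4*factorial(n) - 12*3**n*n**3*factorial(n) - 12*3**n*n**2*factorial(n) + 3*3**n*n*factorial(n) + 6*3**n*factorial(n) + 54.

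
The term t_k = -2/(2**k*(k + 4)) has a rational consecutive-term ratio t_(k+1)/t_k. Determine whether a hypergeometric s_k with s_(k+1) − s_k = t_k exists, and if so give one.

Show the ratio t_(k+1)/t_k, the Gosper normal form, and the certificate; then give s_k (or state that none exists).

none — t_k is not Gosper-summable

The ratio is (k + 4)/(2*(k + 5)).
Take A(k)=k/2 + 2, B(k)=k + 5, C(k)=1.
Key eq: (k/2 + 2)·f(k+1) = (k + 4)·f(k) + (1).
Degrees (1,1,0) ⇒ d ≤ -1.
deg f ≤ -1 is impossible — no certificate.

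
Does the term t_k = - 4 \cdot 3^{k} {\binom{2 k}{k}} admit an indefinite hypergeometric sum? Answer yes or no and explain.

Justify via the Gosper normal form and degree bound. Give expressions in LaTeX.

Ratio r(k) = 6*(2*k + 1)/(k + 1).
Normal form (A,B,C) = (12*k + 6, k + 1, 1).
Need (12*k + 6)·f(k+1) − (k)·f(k) = 1.
Degrees (1,1,0) ⇒ d ≤ -1.
Bound -1 < 0, so the key equation has no polynomial solution.

No — negative degree bound, so no certificate f.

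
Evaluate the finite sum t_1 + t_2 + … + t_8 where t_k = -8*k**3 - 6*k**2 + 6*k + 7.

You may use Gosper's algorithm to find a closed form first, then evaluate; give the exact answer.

Σ = -11320

The ratio is (8*k**3 + 30*k**2 + 30*k + 1)/(8*k**3 + 6*k**2 - 6*k - 7).
A = 1, B = 1, C = k**3 + 3*k**2/4 - 3*k/4 - 7/8.
Key eq: (1)·f(k+1) = (1)·f(k) + (k**3 + 3*k**2/4 - 3*k/4 - 7/8).
Bound: deg f ≤ 4.
Match coefficients ⇒ f(k) = k*(2*k**3 - 2*k**2 - 4*k - 3)/8.
Certificate R = B(k−1)f/C = k*(2*k**3 - 2*k**2 - 4*k - 3)/(8*k**3 + 6*k**2 - 6*k - 7) gives s_k = k*(-2*k**3 + 2*k**2 + 4*k + 3).
s_(k+1) − s_k = -8*k**3 - 6*k**2 + 6*k + 7 = t_k.
Evaluate s at k=9 and k=1: -11313 and 7; difference -11320.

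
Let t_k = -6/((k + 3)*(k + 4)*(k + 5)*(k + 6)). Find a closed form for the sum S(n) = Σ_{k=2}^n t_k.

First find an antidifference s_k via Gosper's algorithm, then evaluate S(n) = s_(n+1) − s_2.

S(n) = (-n**3 - 15*n**2 - 74*n + 90)/(105*(n**3 + 15*n**2 + 74*n + 120))

Ratio r(k) = (k + 3)/(k + 7).
A = k + 3, B = k + 7, C = 1.
Need (k + 3)·f(k+1) − (k + 6)·f(k) = 1.
From deg A=1, deg B=1, deg C=0: d=3.
Solving with deg f ≤ 3: f(k) = k*(k**2 + 12*k + 47)/180.
Then R = B(k−1)f/C = k*(k + 6)*(k**2 + 12*k + 47)/180, so s_k = R(k)·t_k = k*(-k**2 - 12*k - 47)/(30*(k + 3)*(k + 4)*(k + 5)).
Δs = -6/(k**4 + 18*k**3 + 119*k**2 + 342*k + 360), as required.
Σ_(k=2)^n t_k = s_(n+1) − s_(2) = ((-n**3 - 15*n**2 - 74*n - 60)/(30*(n**3 + 15*n**2 + 74*n + 120))) − (-1/42), i.e. (-n**3 - 15*n**2 - 74*n + 90)/(105*(n**3 + 15*n**2 + 74*n + 120)).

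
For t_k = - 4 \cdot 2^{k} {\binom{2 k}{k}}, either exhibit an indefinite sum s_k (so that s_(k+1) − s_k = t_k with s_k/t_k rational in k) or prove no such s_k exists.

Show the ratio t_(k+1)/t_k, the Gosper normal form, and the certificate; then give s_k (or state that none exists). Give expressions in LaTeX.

Ratio r(k) = 4*(2*k + 1)/(k + 1).
Gosper form: A/B · C(k+1)/C(k) with A=8*k + 4, B=k + 1, C=1.
Need (8*k + 4)·f(k+1) − (k)·f(k) = 1.
deg f ≤ -1 (via 1,1,0).
Negative degree bound (-1): no f exists, t_k not Gosper-summable.

none (Gosper's algorithm certifies no s_k)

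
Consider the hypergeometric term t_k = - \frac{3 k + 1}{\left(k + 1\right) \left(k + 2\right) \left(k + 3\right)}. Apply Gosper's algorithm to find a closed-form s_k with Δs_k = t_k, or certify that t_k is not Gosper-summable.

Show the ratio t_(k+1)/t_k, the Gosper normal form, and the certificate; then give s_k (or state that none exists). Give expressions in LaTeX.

r(k) = (k + 1)*(3*k + 4)/((k + 4)*(3*k + 1)) after simplifying.
Factor: A=k + 1; B=k + 4; C=k + 1/3.
Solve (k + 1)·f(k+1) − (k + 3)·f(k) = k + 1/3.
deg f ≤ 2 (via 1,1,1).
Solve for f: f(k) = k**2/3 (degree 2 ≤ 2).
R(k) = B(k−1)·f(k)/C(k) = k**2*(k + 3)/(3*k + 1); s_k = R·t_k = -k**2/((k + 1)*(k + 2)).
Verify: (-3*k - 1)/(k**3 + 6*k**2 + 11*k + 6) matches t_k.

s_k = - \frac{k^{2}}{\left(k + 1\right) \left(k + 2\right)}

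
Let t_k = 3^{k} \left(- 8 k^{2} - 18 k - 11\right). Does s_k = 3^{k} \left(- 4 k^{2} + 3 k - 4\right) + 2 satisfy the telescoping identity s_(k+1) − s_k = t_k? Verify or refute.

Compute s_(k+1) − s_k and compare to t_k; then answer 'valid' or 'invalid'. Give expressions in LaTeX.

Valid — Δs_k = t_k.

s_(k+1) = 3**(k + 1)*(3*k - 4*(k + 1)**2 - 1) + 2
s_(k+1) − s_k = 3**k*(-8*k**2 - 18*k - 11)
(s_(k+1) − s_k) − t_k = 0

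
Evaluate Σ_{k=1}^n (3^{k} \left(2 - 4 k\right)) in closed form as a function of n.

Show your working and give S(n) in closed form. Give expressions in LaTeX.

S(n) = - 6 \cdot 3^{n} n + 6 \cdot 3^{n} - 6

Ratio r(k) = 3*(2*k + 1)/(2*k - 1).
So A=3 and B=1, with C=k - 1/2.
Need (3)·f(k+1) − (1)·f(k) = k - 1/2.
d = 1 from the (0,0,1) case.
A polynomial solution: f(k) = (k - 2)/2.
Get s_k = R·t_k = 2*3**k*(2 - k) with R(k) = B(k−1)f(k)/C(k) = (k - 2)/(2*k - 1).
Δs = 3**k*(2 - 4*k), as required.
Telescope: S(n) = s_(n+1) − s_(1) = 6*3**n*(1 - n) − (6) = -6*3**n*n + 6*3**n - 6.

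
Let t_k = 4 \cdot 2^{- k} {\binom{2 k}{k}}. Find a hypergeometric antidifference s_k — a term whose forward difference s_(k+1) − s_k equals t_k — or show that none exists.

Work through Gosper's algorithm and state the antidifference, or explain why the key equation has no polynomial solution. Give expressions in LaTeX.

not Gosper-summable; s_k does not exist

Ratio r(k) = (2*k + 1)/(k + 1).
Factor: A=2*k + 1; B=k + 1; C=1.
Need (2*k + 1)·f(k+1) − (k)·f(k) = 1.
deg f ≤ -1 (via 1,1,0).
Bound -1 < 0, so the key equation has no polynomial solution.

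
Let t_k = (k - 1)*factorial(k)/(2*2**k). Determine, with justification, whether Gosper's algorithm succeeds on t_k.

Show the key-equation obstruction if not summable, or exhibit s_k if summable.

Yes. s_k = factorial(k)/2**k.

t_(k+1)/t_k = k*(k + 1)/(2*(k - 1)).
Gosper form: A/B · C(k+1)/C(k) with A=k/2 + 1/2, B=1, C=k - 1.
Set up (k/2 + 1/2)·f(k+1) − (1)·f(k) − (k - 1) = 0.
From deg A=1, deg B=0, deg C=1: d=0.
A polynomial solution: f(k) = 2.
R(k) = B(k−1)·f(k)/C(k) = 2/(k - 1); s_k = R·t_k = factorial(k)/2**k.
Δs = (k - 1)*factorial(k)/(2*2**k), as required.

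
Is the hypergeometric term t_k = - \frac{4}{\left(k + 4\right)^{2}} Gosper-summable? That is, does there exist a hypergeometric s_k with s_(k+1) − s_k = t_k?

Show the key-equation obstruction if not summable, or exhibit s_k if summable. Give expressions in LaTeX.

No — the linear system for f has no solution.

Ratio r(k) = (k + 4)**2/(k + 5)**2.
A = k**2 + 8*k + 16, B = k**2 + 10*k + 25, C = 1.
f must satisfy (k**2 + 8*k + 16)·f(k+1) − (k**2 + 8*k + 16)·f(k) = 1.
d = 0 from the (2,2,0) case.
f = c0 ⇒ A·f(k+1) − B(k−1)·f(k) − C = -1. The system {-1 = 0} is inconsistent; no antidifference.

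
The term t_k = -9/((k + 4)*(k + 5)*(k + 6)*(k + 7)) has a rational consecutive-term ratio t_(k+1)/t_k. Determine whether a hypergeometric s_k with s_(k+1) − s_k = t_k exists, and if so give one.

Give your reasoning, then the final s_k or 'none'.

s_k = k*(-k**2 - 15*k - 74)/(40*(k + 4)*(k + 5)*(k + 6))

Step 1: r(k) = (k + 4)/(k + 8).
Factor: A=k + 4; B=k + 8; C=1.
Solve (k + 4)·f(k+1) − (k + 7)·f(k) = 1.
From deg A=1, deg B=1, deg C=0: d=3.
A polynomial solution: f(k) = k*(k**2 + 15*k + 74)/360.
So s_k = (B(k−1)f/C)·t_k = (k*(k + 7)*(k**2 + 15*k + 74)/360)·t_k = k*(-k**2 - 15*k - 74)/(40*(k + 4)*(k + 5)*(k + 6)).
Δs = -9/(k**4 + 22*k**3 + 179*k**2 + 638*k + 840), as required.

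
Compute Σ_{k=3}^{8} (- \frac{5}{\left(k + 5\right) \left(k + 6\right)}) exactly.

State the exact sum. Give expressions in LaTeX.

Σ = -15/56

Ratio r(k) = (k + 5)/(k + 7).
So A=k + 5 and B=k + 7, with C=1.
Need (k + 5)·f(k+1) − (k + 6)·f(k) = 1.
Degrees (1,1,0) ⇒ d ≤ 1.
Solve for f: f(k) = k/5 (degree 1 ≤ 1).
Then R = B(k−1)f/C = k*(k + 6)/5, so s_k = R(k)·t_k = -k/(k + 5).
Verify: -5/(k**2 + 11*k + 30) matches t_k.
Telescoping: Σ = s_(9) − s_(3) = -9/14 − (-3/8) = -15/56.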